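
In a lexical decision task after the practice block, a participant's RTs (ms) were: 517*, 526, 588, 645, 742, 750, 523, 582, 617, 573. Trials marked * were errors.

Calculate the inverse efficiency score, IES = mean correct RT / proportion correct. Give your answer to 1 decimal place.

684.7 ms

Correct trials (n=9): 526, 588, 645, 742, 750, 523, 582, 617, 573
Mean correct RT = 5546/9 = 616.2222 ms
Proportion correct = 9/10
IES = 616.2222 / (9/10) = 684.691 ms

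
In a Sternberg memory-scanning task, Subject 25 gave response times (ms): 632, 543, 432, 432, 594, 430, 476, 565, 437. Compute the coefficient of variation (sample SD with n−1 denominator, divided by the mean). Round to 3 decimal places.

0.158

n = 9, Σ = 4541, M = 504.5556
Σ(x−M)² = 50840.222; s = √(50840.222/8) = 79.7184
CV = 79.7184 / 504.5556 = 0.15800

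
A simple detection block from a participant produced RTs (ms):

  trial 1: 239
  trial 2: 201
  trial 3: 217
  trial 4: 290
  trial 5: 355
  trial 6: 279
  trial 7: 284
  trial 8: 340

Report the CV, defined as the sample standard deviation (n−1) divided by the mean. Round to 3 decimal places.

0.199

n = 8, Σ = 2205, M = 275.6250
Σ(x−M)² = 21079.875; s = √(21079.875/7) = 54.8763
CV = 54.8763 / 275.6250 = 0.19910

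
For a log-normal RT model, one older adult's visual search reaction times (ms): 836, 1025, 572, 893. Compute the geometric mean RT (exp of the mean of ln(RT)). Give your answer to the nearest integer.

813 ms

ln(RT): 6.7286, 6.9324, 6.3491, 6.7946
Mean ln(RT) = 26.8048/4 = 6.70120
Geometric mean = exp(6.70120) = 813.38 ms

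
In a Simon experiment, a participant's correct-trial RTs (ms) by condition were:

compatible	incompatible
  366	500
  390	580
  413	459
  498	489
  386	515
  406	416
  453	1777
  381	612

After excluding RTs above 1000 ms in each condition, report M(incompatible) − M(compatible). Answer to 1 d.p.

98.5 ms

incompatible: exclude 1777
M(compatible) = 3293/8 = 411.625
M(incompatible) = 3571/7 = 510.143
Difference = 510.143 − 411.625 = 98.518 ms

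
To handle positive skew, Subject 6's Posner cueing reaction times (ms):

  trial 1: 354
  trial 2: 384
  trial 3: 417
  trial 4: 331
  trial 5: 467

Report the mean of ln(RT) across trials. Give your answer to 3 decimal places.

ln(RT): 5.8693, 5.9506, 6.0331, 5.8021, 6.1463
Σ ln(RT) = 29.8015
Mean = 29.8015/5 = 5.96029

5.960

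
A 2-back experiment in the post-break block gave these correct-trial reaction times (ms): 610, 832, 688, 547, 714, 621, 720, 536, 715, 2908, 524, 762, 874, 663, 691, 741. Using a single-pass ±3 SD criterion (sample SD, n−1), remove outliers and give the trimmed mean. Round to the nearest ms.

683 ms

n = 16, ΣRT = 13146, M = 821.625
Σ(x−M)² = 4789843.75; s = √(4789843.75/15) = 565.087
Cutoffs: 821.625 ± 3·565.087 → [-873.6, 2516.9]
Outside: 2908 → excluded.
Retained (n=15): Σ = 10238, mean = 10238/15 = 682.533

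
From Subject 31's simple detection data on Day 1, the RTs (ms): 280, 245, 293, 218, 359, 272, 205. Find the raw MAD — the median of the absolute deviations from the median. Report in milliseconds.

27 ms

Sorted: 205, 218, 245, 272, 280, 293, 359 → median = 272
|x − 272|: 8, 27, 21, 54, 87, 0, 67
Sorted deviations: 0, 8, 21, 27, 54, 67, 87 → MAD = 27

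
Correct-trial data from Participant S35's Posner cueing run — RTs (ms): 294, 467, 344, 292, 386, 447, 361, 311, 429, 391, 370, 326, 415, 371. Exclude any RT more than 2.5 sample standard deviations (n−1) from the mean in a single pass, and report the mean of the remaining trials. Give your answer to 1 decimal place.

371.7 ms

n = 14, ΣRT = 5204, M = 371.714
Σ(x−M)² = 39534.86; s = √(39534.86/13) = 55.147
Cutoffs: 371.714 ± 2.5·55.147 → [233.8, 509.6]
No RTs fall outside the cutoffs; all 14 retained. Mean = 5204/14 = 371.714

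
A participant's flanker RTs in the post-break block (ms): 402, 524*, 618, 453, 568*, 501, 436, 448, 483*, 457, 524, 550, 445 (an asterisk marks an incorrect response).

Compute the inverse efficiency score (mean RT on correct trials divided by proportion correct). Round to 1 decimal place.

628.4 ms

Correct trials (n=10): 402, 618, 453, 501, 436, 448, 457, 524, 550, 445
Mean correct RT = 4834/10 = 483.4000 ms
Proportion correct = 10/13
IES = 483.4000 / (10/13) = 628.420 ms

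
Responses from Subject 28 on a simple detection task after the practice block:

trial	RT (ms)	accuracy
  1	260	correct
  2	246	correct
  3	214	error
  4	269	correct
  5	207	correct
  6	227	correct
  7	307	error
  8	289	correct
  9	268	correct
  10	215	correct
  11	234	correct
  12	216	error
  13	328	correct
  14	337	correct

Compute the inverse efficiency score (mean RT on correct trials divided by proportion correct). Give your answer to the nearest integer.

333 ms

Correct trials (n=11): 260, 246, 269, 207, 227, 289, 268, 215, 234, 328, 337
Mean correct RT = 2880/11 = 261.8182 ms
Proportion correct = 11/14
IES = 261.8182 / (11/14) = 333.223 ms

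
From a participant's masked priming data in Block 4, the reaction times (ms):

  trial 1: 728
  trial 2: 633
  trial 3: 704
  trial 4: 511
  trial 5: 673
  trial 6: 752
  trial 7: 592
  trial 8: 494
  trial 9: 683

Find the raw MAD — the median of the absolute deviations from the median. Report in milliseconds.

55 ms

Sorted: 494, 511, 592, 633, 673, 683, 704, 728, 752 → median = 673
|x − 673|: 55, 40, 31, 162, 0, 79, 81, 179, 10
Sorted deviations: 0, 10, 31, 40, 55, 79, 81, 162, 179 → MAD = 55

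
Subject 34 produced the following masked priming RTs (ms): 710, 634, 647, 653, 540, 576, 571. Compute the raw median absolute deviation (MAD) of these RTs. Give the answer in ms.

Sorted: 540, 571, 576, 634, 647, 653, 710 → median = 634
|x − 634|: 76, 0, 13, 19, 94, 58, 63
Sorted deviations: 0, 13, 19, 58, 63, 76, 94 → MAD = 58

58 ms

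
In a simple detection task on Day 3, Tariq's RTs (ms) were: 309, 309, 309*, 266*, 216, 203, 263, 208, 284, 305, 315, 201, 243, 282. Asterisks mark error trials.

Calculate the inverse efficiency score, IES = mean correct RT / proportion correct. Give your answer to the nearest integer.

Correct trials (n=12): 309, 309, 216, 203, 263, 208, 284, 305, 315, 201, 243, 282
Mean correct RT = 3138/12 = 261.5000 ms
Proportion correct = 12/14
IES = 261.5000 / (12/14) = 305.083 ms

305 ms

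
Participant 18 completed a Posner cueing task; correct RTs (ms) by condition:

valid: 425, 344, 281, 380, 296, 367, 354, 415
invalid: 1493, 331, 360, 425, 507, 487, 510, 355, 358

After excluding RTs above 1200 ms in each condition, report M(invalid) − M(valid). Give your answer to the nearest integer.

59 ms

invalid: exclude 1493
M(valid) = 2862/8 = 357.750
M(invalid) = 3333/8 = 416.625
Difference = 416.625 − 357.750 = 58.875 ms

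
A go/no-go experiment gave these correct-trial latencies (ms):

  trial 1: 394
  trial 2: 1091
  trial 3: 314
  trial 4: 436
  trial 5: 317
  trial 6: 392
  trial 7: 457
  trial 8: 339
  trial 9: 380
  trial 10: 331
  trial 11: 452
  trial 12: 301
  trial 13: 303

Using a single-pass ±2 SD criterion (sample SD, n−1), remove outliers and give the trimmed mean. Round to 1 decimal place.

368.0 ms

n = 13, ΣRT = 5507, M = 423.615
Σ(x−M)² = 519957.08; s = √(519957.08/12) = 208.158
Cutoffs: 423.615 ± 2·208.158 → [7.3, 839.9]
Outside: 1091 → excluded.
Retained (n=12): Σ = 4416, mean = 4416/12 = 368.000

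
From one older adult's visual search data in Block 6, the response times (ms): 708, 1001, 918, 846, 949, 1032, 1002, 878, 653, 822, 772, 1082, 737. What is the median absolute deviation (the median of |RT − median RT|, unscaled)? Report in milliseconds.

Sorted: 653, 708, 737, 772, 822, 846, 878, 918, 949, 1001, 1002, 1032, 1082 → median = 878
|x − 878|: 170, 123, 40, 32, 71, 154, 124, 0, 225, 56, 106, 204, 141
Sorted deviations: 0, 32, 40, 56, 71, 106, 123, 124, 141, 154, 170, 204, 225 → MAD = 123

123 ms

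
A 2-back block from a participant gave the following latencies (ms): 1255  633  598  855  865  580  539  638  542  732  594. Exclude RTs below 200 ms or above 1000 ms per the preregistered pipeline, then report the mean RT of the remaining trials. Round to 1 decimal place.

Excluded: 1255
Retained (n=10): Σ = 6576
Mean = 6576/10 = 657.6000

657.6 ms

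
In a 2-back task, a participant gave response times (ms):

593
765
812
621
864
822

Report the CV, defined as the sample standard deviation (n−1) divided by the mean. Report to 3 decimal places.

0.151

n = 6, Σ = 4477, M = 746.1667
Σ(x−M)² = 63450.833; s = √(63450.833/5) = 112.6506
CV = 112.6506 / 746.1667 = 0.15097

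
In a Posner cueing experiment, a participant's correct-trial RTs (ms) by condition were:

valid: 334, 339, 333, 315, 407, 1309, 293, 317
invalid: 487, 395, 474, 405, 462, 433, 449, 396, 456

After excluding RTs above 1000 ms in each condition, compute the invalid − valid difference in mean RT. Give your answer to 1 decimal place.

105.7 ms

valid: exclude 1309
M(valid) = 2338/7 = 334.000
M(invalid) = 3957/9 = 439.667
Difference = 439.667 − 334.000 = 105.667 ms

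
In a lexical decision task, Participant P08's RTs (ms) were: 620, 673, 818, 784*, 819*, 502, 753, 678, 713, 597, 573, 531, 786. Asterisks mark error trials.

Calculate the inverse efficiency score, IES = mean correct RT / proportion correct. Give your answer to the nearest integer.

778 ms

Correct trials (n=11): 620, 673, 818, 502, 753, 678, 713, 597, 573, 531, 786
Mean correct RT = 7244/11 = 658.5455 ms
Proportion correct = 11/13
IES = 658.5455 / (11/13) = 778.281 ms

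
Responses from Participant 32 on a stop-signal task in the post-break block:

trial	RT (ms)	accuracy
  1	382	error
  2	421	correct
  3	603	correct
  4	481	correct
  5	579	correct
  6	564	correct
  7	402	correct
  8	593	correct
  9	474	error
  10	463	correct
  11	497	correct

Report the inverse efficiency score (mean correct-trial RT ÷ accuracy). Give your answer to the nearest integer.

Correct trials (n=9): 421, 603, 481, 579, 564, 402, 593, 463, 497
Mean correct RT = 4603/9 = 511.4444 ms
Proportion correct = 9/11
IES = 511.4444 / (9/11) = 625.099 ms

625 ms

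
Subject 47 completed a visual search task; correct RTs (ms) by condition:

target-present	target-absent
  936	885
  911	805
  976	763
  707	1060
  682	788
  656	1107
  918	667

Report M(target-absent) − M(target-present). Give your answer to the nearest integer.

41 ms

M(target-present) = 5786/7 = 826.571
M(target-absent) = 6075/7 = 867.857
Difference = 867.857 − 826.571 = 41.286 ms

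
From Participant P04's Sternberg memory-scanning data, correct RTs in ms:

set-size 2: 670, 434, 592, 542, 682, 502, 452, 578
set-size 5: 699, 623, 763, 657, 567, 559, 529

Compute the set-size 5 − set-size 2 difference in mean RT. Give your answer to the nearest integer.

M(set-size 2) = 4452/8 = 556.500
M(set-size 5) = 4397/7 = 628.143
Difference = 628.143 − 556.500 = 71.643 ms

72 ms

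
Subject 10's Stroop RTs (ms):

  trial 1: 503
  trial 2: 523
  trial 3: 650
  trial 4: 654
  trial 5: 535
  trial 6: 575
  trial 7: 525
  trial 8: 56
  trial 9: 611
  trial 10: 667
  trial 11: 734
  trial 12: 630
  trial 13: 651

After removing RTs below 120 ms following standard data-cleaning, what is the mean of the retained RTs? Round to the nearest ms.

605 ms

Excluded: 56
Retained (n=12): Σ = 7258
Mean = 7258/12 = 604.8333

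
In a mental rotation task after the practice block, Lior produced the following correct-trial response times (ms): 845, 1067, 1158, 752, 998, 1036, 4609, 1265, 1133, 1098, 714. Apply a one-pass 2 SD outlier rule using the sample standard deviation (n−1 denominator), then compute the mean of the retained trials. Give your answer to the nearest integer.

1007 ms

n = 11, ΣRT = 14675, M = 1334.091
Σ(x−M)² = 12092692.91; s = √(12092692.91/10) = 1099.668
Cutoffs: 1334.091 ± 2·1099.668 → [-865.2, 3533.4]
Outside: 4609 → excluded.
Retained (n=10): Σ = 10066, mean = 10066/10 = 1006.600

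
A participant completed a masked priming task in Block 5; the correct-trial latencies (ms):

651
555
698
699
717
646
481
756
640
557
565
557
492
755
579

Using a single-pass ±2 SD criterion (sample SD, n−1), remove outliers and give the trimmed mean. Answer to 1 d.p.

n = 15, ΣRT = 9348, M = 623.200
Σ(x−M)² = 112912.40; s = √(112912.40/14) = 89.806
Cutoffs: 623.200 ± 2·89.806 → [443.6, 802.8]
No RTs fall outside the cutoffs; all 15 retained. Mean = 9348/15 = 623.200

623.2 ms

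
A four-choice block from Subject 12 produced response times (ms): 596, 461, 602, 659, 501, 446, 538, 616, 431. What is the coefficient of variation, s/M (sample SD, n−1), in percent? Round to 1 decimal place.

15.4%

n = 9, Σ = 4850, M = 538.8889
Σ(x−M)² = 55388.889; s = √(55388.889/8) = 83.2082
CV = 83.2082 / 538.8889 = 0.15441 = 15.441%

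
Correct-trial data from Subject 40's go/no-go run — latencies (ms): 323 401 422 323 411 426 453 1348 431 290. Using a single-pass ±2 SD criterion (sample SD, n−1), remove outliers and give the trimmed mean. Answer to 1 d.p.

386.7 ms

n = 10, ΣRT = 4828, M = 482.800
Σ(x−M)² = 859155.60; s = √(859155.60/9) = 308.969
Cutoffs: 482.800 ± 2·308.969 → [-135.1, 1100.7]
Outside: 1348 → excluded.
Retained (n=9): Σ = 3480, mean = 3480/9 = 386.667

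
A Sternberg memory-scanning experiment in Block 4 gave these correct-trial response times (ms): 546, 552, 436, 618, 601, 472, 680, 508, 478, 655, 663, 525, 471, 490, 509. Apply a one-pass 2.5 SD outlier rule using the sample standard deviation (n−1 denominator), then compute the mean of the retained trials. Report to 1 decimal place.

n = 15, ΣRT = 8204, M = 546.933
Σ(x−M)² = 85972.93; s = √(85972.93/14) = 78.364
Cutoffs: 546.933 ± 2.5·78.364 → [351.0, 742.8]
No RTs fall outside the cutoffs; all 15 retained. Mean = 8204/15 = 546.933

546.9 ms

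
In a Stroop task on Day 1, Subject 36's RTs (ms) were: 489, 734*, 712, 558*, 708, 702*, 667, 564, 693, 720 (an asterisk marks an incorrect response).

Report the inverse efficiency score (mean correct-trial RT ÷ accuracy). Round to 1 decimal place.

929.2 ms

Correct trials (n=7): 489, 712, 708, 667, 564, 693, 720
Mean correct RT = 4553/7 = 650.4286 ms
Proportion correct = 7/10
IES = 650.4286 / (7/10) = 929.184 ms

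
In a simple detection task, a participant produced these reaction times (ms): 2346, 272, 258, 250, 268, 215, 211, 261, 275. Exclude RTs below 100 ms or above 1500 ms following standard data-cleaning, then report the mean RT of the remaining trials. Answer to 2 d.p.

Excluded: 2346
Retained (n=8): Σ = 2010
Mean = 2010/8 = 251.2500

251.25 ms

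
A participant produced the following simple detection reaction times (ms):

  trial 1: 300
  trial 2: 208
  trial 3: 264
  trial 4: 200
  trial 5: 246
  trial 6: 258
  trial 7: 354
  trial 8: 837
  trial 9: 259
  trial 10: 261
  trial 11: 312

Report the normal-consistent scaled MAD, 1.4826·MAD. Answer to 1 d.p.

Sorted: 200, 208, 246, 258, 259, 261, 264, 300, 312, 354, 837 → median = 261
|x − 261| sorted: 0, 2, 3, 3, 15, 39, 51, 53, 61, 93, 576 → MAD = 39
Robust SD ≈ 1.4826 × 39 = 57.821

57.8 ms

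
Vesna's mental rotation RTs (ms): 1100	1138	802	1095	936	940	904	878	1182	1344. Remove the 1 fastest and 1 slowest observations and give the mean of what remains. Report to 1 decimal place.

1021.6 ms

Sorted: 802, 878, 904, 936, 940, 1095, 1100, 1138, 1182, 1344
Drop lowest 1 (802) and highest 1 (1344)
Remaining (n=8): Σ = 8173, mean = 8173/8 = 1021.625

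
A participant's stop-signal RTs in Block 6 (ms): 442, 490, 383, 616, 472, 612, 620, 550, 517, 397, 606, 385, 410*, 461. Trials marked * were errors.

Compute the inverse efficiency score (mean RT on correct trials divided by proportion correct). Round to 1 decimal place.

Correct trials (n=13): 442, 490, 383, 616, 472, 612, 620, 550, 517, 397, 606, 385, 461
Mean correct RT = 6551/13 = 503.9231 ms
Proportion correct = 13/14
IES = 503.9231 / (13/14) = 542.686 ms

542.7 ms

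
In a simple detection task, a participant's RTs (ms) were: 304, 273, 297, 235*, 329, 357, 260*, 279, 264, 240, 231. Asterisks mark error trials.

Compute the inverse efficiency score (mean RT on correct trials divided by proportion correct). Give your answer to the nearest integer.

350 ms

Correct trials (n=9): 304, 273, 297, 329, 357, 279, 264, 240, 231
Mean correct RT = 2574/9 = 286.0000 ms
Proportion correct = 9/11
IES = 286.0000 / (9/11) = 349.556 ms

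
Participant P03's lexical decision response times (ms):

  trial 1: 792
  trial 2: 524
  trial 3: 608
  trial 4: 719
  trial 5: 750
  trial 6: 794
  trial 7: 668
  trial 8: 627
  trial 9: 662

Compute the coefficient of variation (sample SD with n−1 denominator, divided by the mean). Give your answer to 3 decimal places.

n = 9, Σ = 6144, M = 682.6667
Σ(x−M)² = 64694.000; s = √(64694.000/8) = 89.9264
CV = 89.9264 / 682.6667 = 0.13173

0.132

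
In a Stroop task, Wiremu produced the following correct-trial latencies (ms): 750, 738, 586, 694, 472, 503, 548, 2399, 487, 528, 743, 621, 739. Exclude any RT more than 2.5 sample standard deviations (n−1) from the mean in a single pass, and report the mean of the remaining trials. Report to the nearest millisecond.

n = 13, ΣRT = 9808, M = 754.462
Σ(x−M)² = 3063479.23; s = √(3063479.23/12) = 505.262
Cutoffs: 754.462 ± 2.5·505.262 → [-508.7, 2017.6]
Outside: 2399 → excluded.
Retained (n=12): Σ = 7409, mean = 7409/12 = 617.417

617 ms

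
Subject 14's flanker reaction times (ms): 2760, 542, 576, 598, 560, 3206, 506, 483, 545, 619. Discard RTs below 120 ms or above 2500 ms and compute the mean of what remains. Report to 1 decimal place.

553.6 ms

Excluded: 2760, 3206
Retained (n=8): Σ = 4429
Mean = 4429/8 = 553.6250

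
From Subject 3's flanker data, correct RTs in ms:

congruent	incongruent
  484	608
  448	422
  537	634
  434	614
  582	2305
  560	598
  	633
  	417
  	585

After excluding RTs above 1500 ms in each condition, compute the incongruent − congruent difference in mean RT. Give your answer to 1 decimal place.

incongruent: exclude 2305
M(congruent) = 3045/6 = 507.500
M(incongruent) = 4511/8 = 563.875
Difference = 563.875 − 507.500 = 56.375 ms

56.4 ms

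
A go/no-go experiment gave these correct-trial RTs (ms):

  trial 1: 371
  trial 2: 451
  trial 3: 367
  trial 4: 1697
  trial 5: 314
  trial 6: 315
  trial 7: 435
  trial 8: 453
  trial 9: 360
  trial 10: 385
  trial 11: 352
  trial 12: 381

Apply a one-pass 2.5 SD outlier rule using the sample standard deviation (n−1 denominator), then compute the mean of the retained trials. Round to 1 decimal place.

n = 12, ΣRT = 5881, M = 490.083
Σ(x−M)² = 1612504.92; s = √(1612504.92/11) = 382.873
Cutoffs: 490.083 ± 2.5·382.873 → [-467.1, 1447.3]
Outside: 1697 → excluded.
Retained (n=11): Σ = 4184, mean = 4184/11 = 380.364

380.4 ms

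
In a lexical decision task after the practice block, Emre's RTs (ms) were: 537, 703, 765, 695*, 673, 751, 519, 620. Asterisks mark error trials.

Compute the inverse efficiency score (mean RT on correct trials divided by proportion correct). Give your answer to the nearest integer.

Correct trials (n=7): 537, 703, 765, 673, 751, 519, 620
Mean correct RT = 4568/7 = 652.5714 ms
Proportion correct = 7/8
IES = 652.5714 / (7/8) = 745.796 ms

746 ms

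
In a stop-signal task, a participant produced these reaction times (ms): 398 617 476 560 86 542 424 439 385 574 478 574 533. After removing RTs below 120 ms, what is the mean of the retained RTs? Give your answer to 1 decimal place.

500.0 ms

Excluded: 86
Retained (n=12): Σ = 6000
Mean = 6000/12 = 500.0000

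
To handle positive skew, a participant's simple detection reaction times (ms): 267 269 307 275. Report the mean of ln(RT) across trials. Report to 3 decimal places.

ln(RT): 5.5872, 5.5947, 5.7268, 5.6168
Σ ln(RT) = 22.5256
Mean = 22.5256/4 = 5.63139

5.631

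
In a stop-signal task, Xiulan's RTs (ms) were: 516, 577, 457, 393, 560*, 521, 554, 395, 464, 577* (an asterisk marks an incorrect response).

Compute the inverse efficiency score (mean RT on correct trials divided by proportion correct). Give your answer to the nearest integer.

Correct trials (n=8): 516, 577, 457, 393, 521, 554, 395, 464
Mean correct RT = 3877/8 = 484.6250 ms
Proportion correct = 8/10
IES = 484.6250 / (8/10) = 605.781 ms

606 ms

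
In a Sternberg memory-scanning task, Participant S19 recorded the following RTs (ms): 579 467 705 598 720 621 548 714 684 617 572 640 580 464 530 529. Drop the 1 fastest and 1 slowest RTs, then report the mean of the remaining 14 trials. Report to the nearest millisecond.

Sorted: 464, 467, 529, 530, 548, 572, 579, 580, 598, 617, 621, 640, 684, 705, 714, 720
Drop lowest 1 (464) and highest 1 (720)
Remaining (n=14): Σ = 8384, mean = 8384/14 = 598.857

599 ms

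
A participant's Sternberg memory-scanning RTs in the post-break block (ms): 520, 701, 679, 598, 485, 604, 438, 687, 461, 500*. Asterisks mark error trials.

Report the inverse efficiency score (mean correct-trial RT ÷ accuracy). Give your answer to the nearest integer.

Correct trials (n=9): 520, 701, 679, 598, 485, 604, 438, 687, 461
Mean correct RT = 5173/9 = 574.7778 ms
Proportion correct = 9/10
IES = 574.7778 / (9/10) = 638.642 ms

639 ms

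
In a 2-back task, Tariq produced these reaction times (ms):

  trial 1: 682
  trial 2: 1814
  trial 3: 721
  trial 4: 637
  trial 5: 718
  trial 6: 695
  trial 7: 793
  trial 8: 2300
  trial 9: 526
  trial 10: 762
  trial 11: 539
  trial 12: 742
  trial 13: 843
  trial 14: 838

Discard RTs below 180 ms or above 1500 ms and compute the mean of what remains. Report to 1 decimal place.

Excluded: 1814, 2300
Retained (n=12): Σ = 8496
Mean = 8496/12 = 708.0000

708.0 ms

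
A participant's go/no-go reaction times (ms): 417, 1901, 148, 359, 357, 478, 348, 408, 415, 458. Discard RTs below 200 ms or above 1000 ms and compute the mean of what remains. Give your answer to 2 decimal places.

405.00 ms

Excluded: 148, 1901
Retained (n=8): Σ = 3240
Mean = 3240/8 = 405.0000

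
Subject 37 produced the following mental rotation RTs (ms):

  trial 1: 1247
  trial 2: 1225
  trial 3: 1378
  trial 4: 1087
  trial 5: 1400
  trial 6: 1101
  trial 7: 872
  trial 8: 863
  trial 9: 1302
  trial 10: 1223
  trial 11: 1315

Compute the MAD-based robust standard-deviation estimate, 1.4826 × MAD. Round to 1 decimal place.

Sorted: 863, 872, 1087, 1101, 1223, 1225, 1247, 1302, 1315, 1378, 1400 → median = 1225
|x − 1225| sorted: 0, 2, 22, 77, 90, 124, 138, 153, 175, 353, 362 → MAD = 124
Robust SD ≈ 1.4826 × 124 = 183.842

183.8 ms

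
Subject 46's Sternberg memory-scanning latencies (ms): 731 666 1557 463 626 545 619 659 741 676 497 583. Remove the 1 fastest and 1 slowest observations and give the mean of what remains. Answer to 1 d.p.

Sorted: 463, 497, 545, 583, 619, 626, 659, 666, 676, 731, 741, 1557
Drop lowest 1 (463) and highest 1 (1557)
Remaining (n=10): Σ = 6343, mean = 6343/10 = 634.300

634.3 ms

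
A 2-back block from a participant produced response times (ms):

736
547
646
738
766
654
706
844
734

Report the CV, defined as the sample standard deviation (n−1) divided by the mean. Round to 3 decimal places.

0.119

n = 9, Σ = 6371, M = 707.8889
Σ(x−M)² = 56904.889; s = √(56904.889/8) = 84.3393
CV = 84.3393 / 707.8889 = 0.11914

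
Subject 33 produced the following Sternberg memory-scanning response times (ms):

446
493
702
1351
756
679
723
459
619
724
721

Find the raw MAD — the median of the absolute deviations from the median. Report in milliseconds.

Sorted: 446, 459, 493, 619, 679, 702, 721, 723, 724, 756, 1351 → median = 702
|x − 702|: 256, 209, 0, 649, 54, 23, 21, 243, 83, 22, 19
Sorted deviations: 0, 19, 21, 22, 23, 54, 83, 209, 243, 256, 649 → MAD = 54

54 ms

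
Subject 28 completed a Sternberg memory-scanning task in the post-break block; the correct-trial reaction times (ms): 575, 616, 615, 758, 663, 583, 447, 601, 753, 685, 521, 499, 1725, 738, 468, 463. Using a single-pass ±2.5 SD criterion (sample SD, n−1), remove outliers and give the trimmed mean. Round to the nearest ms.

n = 16, ΣRT = 10710, M = 669.375
Σ(x−M)² = 1344669.75; s = √(1344669.75/15) = 299.407
Cutoffs: 669.375 ± 2.5·299.407 → [-79.1, 1417.9]
Outside: 1725 → excluded.
Retained (n=15): Σ = 8985, mean = 8985/15 = 599.000

599 ms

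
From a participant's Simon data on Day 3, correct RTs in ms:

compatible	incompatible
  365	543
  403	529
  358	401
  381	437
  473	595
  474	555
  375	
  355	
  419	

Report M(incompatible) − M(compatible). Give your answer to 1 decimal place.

109.7 ms

M(compatible) = 3603/9 = 400.333
M(incompatible) = 3060/6 = 510.000
Difference = 510.000 − 400.333 = 109.667 ms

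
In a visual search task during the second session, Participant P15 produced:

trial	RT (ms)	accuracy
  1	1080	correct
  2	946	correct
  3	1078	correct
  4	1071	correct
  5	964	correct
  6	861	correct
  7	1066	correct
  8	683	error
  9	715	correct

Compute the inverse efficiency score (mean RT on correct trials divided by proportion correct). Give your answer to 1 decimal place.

1094.2 ms

Correct trials (n=8): 1080, 946, 1078, 1071, 964, 861, 1066, 715
Mean correct RT = 7781/8 = 972.6250 ms
Proportion correct = 8/9
IES = 972.6250 / (8/9) = 1094.203 ms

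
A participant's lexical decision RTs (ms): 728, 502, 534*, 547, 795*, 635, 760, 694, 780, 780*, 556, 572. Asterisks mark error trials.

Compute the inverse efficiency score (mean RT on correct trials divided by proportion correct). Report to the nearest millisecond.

855 ms

Correct trials (n=9): 728, 502, 547, 635, 760, 694, 780, 556, 572
Mean correct RT = 5774/9 = 641.5556 ms
Proportion correct = 9/12
IES = 641.5556 / (9/12) = 855.407 ms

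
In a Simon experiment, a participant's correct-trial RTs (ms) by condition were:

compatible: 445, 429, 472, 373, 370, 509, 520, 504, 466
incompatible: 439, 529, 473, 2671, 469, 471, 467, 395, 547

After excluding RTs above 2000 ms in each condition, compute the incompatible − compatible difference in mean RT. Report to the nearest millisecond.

incompatible: exclude 2671
M(compatible) = 4088/9 = 454.222
M(incompatible) = 3790/8 = 473.750
Difference = 473.750 − 454.222 = 19.528 ms

20 ms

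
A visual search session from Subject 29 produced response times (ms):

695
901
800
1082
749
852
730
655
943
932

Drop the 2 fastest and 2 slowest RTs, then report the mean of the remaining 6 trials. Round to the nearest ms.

Sorted: 655, 695, 730, 749, 800, 852, 901, 932, 943, 1082
Drop lowest 2 (655, 695) and highest 2 (943, 1082)
Remaining (n=6): Σ = 4964, mean = 4964/6 = 827.333

827 ms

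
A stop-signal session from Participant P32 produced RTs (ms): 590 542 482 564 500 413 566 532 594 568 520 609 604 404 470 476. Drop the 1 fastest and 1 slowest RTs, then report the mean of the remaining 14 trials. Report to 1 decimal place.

Sorted: 404, 413, 470, 476, 482, 500, 520, 532, 542, 564, 566, 568, 590, 594, 604, 609
Drop lowest 1 (404) and highest 1 (609)
Remaining (n=14): Σ = 7421, mean = 7421/14 = 530.071

530.1 ms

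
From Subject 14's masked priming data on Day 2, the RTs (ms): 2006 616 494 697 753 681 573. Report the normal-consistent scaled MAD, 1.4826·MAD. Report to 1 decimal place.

106.7 ms

Sorted: 494, 573, 616, 681, 697, 753, 2006 → median = 681
|x − 681| sorted: 0, 16, 65, 72, 108, 187, 1325 → MAD = 72
Robust SD ≈ 1.4826 × 72 = 106.747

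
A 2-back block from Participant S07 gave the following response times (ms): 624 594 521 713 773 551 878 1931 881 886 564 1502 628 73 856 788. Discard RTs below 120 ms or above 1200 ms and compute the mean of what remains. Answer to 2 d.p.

712.08 ms

Excluded: 73, 1502, 1931
Retained (n=13): Σ = 9257
Mean = 9257/13 = 712.0769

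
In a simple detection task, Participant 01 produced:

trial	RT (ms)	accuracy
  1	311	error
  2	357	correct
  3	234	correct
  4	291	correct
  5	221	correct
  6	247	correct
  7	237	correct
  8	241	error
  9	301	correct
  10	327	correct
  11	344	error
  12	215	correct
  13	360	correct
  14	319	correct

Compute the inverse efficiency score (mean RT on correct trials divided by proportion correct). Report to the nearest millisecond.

360 ms

Correct trials (n=11): 357, 234, 291, 221, 247, 237, 301, 327, 215, 360, 319
Mean correct RT = 3109/11 = 282.6364 ms
Proportion correct = 11/14
IES = 282.6364 / (11/14) = 359.719 ms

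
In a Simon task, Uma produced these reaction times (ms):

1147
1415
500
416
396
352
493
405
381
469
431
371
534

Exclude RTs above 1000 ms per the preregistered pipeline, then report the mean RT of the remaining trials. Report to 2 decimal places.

Excluded: 1147, 1415
Retained (n=11): Σ = 4748
Mean = 4748/11 = 431.6364

431.64 ms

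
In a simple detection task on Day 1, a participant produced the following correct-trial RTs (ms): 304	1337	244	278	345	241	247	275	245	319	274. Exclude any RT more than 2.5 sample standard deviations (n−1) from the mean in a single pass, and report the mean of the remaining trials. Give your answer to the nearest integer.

n = 11, ΣRT = 4109, M = 373.545
Σ(x−M)² = 1032508.73; s = √(1032508.73/10) = 321.327
Cutoffs: 373.545 ± 2.5·321.327 → [-429.8, 1176.9]
Outside: 1337 → excluded.
Retained (n=10): Σ = 2772, mean = 2772/10 = 277.200

277 ms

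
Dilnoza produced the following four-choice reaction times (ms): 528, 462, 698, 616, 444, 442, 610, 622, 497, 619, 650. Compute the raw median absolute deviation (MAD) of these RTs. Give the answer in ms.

Sorted: 442, 444, 462, 497, 528, 610, 616, 619, 622, 650, 698 → median = 610
|x − 610|: 82, 148, 88, 6, 166, 168, 0, 12, 113, 9, 40
Sorted deviations: 0, 6, 9, 12, 40, 82, 88, 113, 148, 166, 168 → MAD = 82

82 ms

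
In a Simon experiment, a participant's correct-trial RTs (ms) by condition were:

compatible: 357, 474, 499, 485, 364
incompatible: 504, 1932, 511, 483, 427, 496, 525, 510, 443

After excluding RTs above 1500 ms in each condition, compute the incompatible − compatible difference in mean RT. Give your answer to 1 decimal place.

incompatible: exclude 1932
M(compatible) = 2179/5 = 435.800
M(incompatible) = 3899/8 = 487.375
Difference = 487.375 − 435.800 = 51.575 ms

51.6 ms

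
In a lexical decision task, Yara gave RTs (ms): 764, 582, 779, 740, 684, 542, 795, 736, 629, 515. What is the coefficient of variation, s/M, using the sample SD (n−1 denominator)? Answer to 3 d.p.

n = 10, Σ = 6766, M = 676.6000
Σ(x−M)² = 95192.400; s = √(95192.400/9) = 102.8442
CV = 102.8442 / 676.6000 = 0.15200

0.152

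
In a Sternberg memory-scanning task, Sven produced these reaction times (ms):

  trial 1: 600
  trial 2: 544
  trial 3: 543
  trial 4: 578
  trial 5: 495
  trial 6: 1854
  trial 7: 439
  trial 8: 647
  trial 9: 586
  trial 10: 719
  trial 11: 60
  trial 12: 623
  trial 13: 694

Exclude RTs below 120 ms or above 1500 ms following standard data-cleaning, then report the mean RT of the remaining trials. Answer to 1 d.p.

Excluded: 60, 1854
Retained (n=11): Σ = 6468
Mean = 6468/11 = 588.0000

588.0 ms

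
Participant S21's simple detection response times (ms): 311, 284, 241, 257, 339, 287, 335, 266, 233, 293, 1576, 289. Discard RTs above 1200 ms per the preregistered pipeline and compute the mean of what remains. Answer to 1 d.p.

285.0 ms

Excluded: 1576
Retained (n=11): Σ = 3135
Mean = 3135/11 = 285.0000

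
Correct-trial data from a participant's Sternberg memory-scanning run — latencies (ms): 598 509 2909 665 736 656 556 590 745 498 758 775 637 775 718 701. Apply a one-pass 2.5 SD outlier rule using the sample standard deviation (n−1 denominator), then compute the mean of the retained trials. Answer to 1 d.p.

661.1 ms

n = 16, ΣRT = 12826, M = 801.625
Σ(x−M)² = 4860353.75; s = √(4860353.75/15) = 569.231
Cutoffs: 801.625 ± 2.5·569.231 → [-621.5, 2224.7]
Outside: 2909 → excluded.
Retained (n=15): Σ = 9917, mean = 9917/15 = 661.133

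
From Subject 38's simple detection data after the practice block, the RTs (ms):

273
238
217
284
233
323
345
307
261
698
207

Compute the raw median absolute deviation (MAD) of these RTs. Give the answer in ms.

40 ms

Sorted: 207, 217, 233, 238, 261, 273, 284, 307, 323, 345, 698 → median = 273
|x − 273|: 0, 35, 56, 11, 40, 50, 72, 34, 12, 425, 66
Sorted deviations: 0, 11, 12, 34, 35, 40, 50, 56, 66, 72, 425 → MAD = 40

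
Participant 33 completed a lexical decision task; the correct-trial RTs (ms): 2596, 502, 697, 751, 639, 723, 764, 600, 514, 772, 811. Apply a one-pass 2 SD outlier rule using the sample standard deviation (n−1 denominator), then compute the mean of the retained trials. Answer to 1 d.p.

n = 11, ΣRT = 9369, M = 851.727
Σ(x−M)² = 3453844.18; s = √(3453844.18/10) = 587.694
Cutoffs: 851.727 ± 2·587.694 → [-323.7, 2027.1]
Outside: 2596 → excluded.
Retained (n=10): Σ = 6773, mean = 6773/10 = 677.300

677.3 ms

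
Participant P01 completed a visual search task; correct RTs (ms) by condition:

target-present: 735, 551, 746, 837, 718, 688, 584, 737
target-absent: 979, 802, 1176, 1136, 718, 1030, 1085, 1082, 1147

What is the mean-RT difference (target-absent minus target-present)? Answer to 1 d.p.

M(target-present) = 5596/8 = 699.500
M(target-absent) = 9155/9 = 1017.222
Difference = 1017.222 − 699.500 = 317.722 ms

317.7 ms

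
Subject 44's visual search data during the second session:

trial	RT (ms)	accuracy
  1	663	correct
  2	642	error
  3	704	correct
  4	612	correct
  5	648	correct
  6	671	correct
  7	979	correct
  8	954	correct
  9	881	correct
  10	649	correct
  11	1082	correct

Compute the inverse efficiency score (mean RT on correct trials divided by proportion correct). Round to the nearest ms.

Correct trials (n=10): 663, 704, 612, 648, 671, 979, 954, 881, 649, 1082
Mean correct RT = 7843/10 = 784.3000 ms
Proportion correct = 10/11
IES = 784.3000 / (10/11) = 862.730 ms

863 ms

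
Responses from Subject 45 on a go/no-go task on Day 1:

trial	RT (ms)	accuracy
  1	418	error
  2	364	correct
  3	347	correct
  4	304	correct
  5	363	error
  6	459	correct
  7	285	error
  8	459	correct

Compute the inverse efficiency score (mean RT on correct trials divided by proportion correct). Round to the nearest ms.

619 ms

Correct trials (n=5): 364, 347, 304, 459, 459
Mean correct RT = 1933/5 = 386.6000 ms
Proportion correct = 5/8
IES = 386.6000 / (5/8) = 618.560 ms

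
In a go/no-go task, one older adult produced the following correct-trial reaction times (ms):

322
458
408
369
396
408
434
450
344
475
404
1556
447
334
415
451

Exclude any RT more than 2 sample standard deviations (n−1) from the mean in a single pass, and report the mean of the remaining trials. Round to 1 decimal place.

n = 16, ΣRT = 7671, M = 479.438
Σ(x−M)² = 1267747.94; s = √(1267747.94/15) = 290.717
Cutoffs: 479.438 ± 2·290.717 → [-102.0, 1060.9]
Outside: 1556 → excluded.
Retained (n=15): Σ = 6115, mean = 6115/15 = 407.667

407.7 ms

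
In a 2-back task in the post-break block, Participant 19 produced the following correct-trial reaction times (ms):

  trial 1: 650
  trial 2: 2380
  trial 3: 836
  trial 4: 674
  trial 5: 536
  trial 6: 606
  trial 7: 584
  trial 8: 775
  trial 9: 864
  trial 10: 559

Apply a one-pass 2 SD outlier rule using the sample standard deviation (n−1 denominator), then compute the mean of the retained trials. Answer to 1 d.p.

n = 10, ΣRT = 8464, M = 846.400
Σ(x−M)² = 2731332.40; s = √(2731332.40/9) = 550.891
Cutoffs: 846.400 ± 2·550.891 → [-255.4, 1948.2]
Outside: 2380 → excluded.
Retained (n=9): Σ = 6084, mean = 6084/9 = 676.000

676.0 ms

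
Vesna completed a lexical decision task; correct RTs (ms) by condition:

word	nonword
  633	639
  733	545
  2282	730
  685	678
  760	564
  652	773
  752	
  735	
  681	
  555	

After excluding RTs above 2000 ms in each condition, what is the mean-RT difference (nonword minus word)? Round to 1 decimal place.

word: exclude 2282
M(word) = 6186/9 = 687.333
M(nonword) = 3929/6 = 654.833
Difference = 654.833 − 687.333 = -32.500 ms

-32.5 ms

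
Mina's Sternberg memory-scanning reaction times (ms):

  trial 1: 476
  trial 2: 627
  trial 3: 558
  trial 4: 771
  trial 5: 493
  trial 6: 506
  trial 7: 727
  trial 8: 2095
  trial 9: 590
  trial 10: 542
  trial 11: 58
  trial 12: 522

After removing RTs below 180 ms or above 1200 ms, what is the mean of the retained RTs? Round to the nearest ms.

581 ms

Excluded: 58, 2095
Retained (n=10): Σ = 5812
Mean = 5812/10 = 581.2000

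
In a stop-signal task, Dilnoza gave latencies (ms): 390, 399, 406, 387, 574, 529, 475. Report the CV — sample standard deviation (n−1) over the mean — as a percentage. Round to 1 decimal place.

n = 7, Σ = 3160, M = 451.4286
Σ(x−M)² = 34333.714; s = √(34333.714/6) = 75.6458
CV = 75.6458 / 451.4286 = 0.16757 = 16.757%

16.8%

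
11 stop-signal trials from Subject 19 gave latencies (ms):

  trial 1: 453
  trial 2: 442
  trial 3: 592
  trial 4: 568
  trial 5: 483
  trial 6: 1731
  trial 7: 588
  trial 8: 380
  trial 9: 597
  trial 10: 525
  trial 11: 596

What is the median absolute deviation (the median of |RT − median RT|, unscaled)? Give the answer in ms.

Sorted: 380, 442, 453, 483, 525, 568, 588, 592, 596, 597, 1731 → median = 568
|x − 568|: 115, 126, 24, 0, 85, 1163, 20, 188, 29, 43, 28
Sorted deviations: 0, 20, 24, 28, 29, 43, 85, 115, 126, 188, 1163 → MAD = 43

43 ms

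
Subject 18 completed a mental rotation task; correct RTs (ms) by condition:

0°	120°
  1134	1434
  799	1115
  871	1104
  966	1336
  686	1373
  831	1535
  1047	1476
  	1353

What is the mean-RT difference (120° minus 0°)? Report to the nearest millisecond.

M(0°) = 6334/7 = 904.857
M(120°) = 10726/8 = 1340.750
Difference = 1340.750 − 904.857 = 435.893 ms

436 ms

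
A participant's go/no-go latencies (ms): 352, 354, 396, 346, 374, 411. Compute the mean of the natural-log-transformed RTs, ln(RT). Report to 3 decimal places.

5.917

ln(RT): 5.8636, 5.8693, 5.9814, 5.8464, 5.9243, 6.0186
Σ ln(RT) = 35.5036
Mean = 35.5036/6 = 5.91727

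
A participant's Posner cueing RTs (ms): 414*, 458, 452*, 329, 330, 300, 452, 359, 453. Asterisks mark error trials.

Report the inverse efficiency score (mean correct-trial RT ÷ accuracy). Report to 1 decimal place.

492.4 ms

Correct trials (n=7): 458, 329, 330, 300, 452, 359, 453
Mean correct RT = 2681/7 = 383.0000 ms
Proportion correct = 7/9
IES = 383.0000 / (7/9) = 492.429 ms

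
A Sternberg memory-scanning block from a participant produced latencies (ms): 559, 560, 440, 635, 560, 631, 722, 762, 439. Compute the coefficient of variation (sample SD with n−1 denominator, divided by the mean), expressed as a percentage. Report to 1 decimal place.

18.8%

n = 9, Σ = 5308, M = 589.7778
Σ(x−M)² = 98775.556; s = √(98775.556/8) = 111.1168
CV = 111.1168 / 589.7778 = 0.18840 = 18.840%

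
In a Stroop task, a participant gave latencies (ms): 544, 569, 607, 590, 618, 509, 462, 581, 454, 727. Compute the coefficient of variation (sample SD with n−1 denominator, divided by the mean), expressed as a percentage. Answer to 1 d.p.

14.2%

n = 10, Σ = 5661, M = 566.1000
Σ(x−M)² = 58208.900; s = √(58208.900/9) = 80.4217
CV = 80.4217 / 566.1000 = 0.14206 = 14.206%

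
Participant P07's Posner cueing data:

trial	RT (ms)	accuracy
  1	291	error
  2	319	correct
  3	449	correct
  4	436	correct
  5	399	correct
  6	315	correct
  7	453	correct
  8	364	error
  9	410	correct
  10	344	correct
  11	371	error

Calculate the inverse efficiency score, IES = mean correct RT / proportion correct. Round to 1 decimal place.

537.1 ms

Correct trials (n=8): 319, 449, 436, 399, 315, 453, 410, 344
Mean correct RT = 3125/8 = 390.6250 ms
Proportion correct = 8/11
IES = 390.6250 / (8/11) = 537.109 ms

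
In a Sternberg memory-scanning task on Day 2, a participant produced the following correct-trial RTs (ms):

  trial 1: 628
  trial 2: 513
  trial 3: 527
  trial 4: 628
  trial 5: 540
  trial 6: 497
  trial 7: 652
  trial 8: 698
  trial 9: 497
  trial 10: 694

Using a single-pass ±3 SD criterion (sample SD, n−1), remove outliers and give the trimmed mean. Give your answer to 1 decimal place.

n = 10, ΣRT = 5874, M = 587.400
Σ(x−M)² = 58840.40; s = √(58840.40/9) = 80.857
Cutoffs: 587.400 ± 3·80.857 → [344.8, 830.0]
No RTs fall outside the cutoffs; all 10 retained. Mean = 5874/10 = 587.400

587.4 ms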